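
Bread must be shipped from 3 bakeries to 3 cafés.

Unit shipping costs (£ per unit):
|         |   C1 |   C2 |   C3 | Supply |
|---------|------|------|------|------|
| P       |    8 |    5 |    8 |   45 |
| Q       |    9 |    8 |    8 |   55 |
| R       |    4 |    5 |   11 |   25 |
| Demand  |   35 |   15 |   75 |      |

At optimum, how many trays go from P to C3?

Solving gives:
  P→C1: 10 × £8 = £80
  P→C2: 15 × £5 = £75
  P→C3: 20 × £8 = £160
  Q→C3: 55 × £8 = £440
  R→C1: 25 × £4 = £100
Total cost = £855.
So P→C3 carries 20 trays.

20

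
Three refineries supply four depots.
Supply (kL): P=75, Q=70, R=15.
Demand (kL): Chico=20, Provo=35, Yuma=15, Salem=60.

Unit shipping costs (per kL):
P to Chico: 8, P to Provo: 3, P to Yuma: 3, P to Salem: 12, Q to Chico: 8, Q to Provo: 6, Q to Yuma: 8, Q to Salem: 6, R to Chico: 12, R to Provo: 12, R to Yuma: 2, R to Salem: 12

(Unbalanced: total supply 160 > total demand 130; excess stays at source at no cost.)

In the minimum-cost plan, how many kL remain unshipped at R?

0

Minimum-cost shipments:
  P–Chico: 10 × 8 = 80
  P–Provo: 35 × 3 = 105
  Q–Chico: 10 × 8 = 80
  Q–Salem: 60 × 6 = 360
  R–Yuma: 15 × 2 = 30
Total cost = 655.
R ships 15 of its 15, leaving 0.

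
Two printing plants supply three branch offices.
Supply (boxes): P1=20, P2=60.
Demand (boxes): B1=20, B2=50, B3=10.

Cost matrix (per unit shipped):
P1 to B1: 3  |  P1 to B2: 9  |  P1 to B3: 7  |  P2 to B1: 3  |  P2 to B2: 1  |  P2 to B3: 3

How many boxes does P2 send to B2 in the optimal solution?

The minimum-cost plan:
  P1 to B1: 20 boxes
  P2 to B2: 50 boxes
  P2 to B3: 10 boxes
Total cost = 140.
So P2→B2 carries 50 boxes.

50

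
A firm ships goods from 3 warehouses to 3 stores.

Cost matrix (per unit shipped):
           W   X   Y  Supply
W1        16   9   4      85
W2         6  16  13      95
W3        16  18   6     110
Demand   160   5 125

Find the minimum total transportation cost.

2245

Optimal allocation:
  W1–X: 5 × 9 = 45
  W1–Y: 80 × 4 = 320
  W2–W: 95 × 6 = 570
  W3–W: 65 × 16 = 1040
  W3–Y: 45 × 6 = 270
Total = 45 + 320 + 570 + 1040 + 270 = 2245.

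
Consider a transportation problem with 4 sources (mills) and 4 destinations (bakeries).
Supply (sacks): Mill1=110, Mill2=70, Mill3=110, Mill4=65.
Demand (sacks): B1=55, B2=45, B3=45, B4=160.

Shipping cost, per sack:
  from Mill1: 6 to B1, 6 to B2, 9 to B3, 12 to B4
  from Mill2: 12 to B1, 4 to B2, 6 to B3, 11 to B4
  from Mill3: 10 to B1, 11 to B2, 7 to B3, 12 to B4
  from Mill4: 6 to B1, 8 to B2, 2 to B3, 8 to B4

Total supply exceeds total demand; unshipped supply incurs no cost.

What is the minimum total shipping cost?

Optimal allocation:
  Mill1–B1: 55 × 6 = 330
  Mill1–B4: 55 × 12 = 660
  Mill2–B2: 45 × 4 = 180
  Mill2–B4: 25 × 11 = 275
  Mill3–B4: 60 × 12 = 720
  Mill4–B3: 45 × 2 = 90
  Mill4–B4: 20 × 8 = 160
Total = 330 + 660 + 180 + 275 + 720 + 90 + 160 = 2415.

2415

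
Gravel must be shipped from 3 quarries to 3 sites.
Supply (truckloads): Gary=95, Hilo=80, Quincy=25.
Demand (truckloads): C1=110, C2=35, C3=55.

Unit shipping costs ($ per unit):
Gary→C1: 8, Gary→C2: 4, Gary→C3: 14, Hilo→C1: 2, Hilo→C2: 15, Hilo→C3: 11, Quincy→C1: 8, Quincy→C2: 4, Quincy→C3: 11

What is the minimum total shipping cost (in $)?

1235

An optimal shipping plan:
  Gary->C1: 30 × $8 = $240
  Gary->C2: 35 × $4 = $140
  Gary->C3: 30 × $14 = $420
  Hilo->C1: 80 × $2 = $160
  Quincy->C3: 25 × $11 = $275
Total = 240 + 140 + 420 + 160 + 275 = $1235.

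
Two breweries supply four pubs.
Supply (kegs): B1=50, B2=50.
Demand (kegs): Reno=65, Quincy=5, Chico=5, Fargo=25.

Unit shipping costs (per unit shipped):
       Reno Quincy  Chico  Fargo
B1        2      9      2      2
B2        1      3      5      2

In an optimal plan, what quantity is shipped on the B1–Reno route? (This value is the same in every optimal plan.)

20

The minimum-cost plan:
  B1–Reno: 20 kegs
  B1–Chico: 5 kegs
  B1–Fargo: 25 kegs
  B2–Reno: 45 kegs
  B2–Quincy: 5 kegs
Total cost = 160.
So B1→Reno carries 20 kegs.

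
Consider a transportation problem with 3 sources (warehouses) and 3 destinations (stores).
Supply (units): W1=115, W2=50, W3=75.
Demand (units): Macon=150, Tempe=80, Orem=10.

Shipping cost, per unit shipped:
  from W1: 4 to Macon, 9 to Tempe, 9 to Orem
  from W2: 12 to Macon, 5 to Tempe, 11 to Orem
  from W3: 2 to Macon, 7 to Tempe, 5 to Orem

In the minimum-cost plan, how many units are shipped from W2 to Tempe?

50

Solving gives:
  W1 to Macon: 85 units
  W1 to Tempe: 30 units
  W2 to Tempe: 50 units
  W3 to Macon: 65 units
  W3 to Orem: 10 units
Total cost = 1040.
So W2→Tempe carries 50 units.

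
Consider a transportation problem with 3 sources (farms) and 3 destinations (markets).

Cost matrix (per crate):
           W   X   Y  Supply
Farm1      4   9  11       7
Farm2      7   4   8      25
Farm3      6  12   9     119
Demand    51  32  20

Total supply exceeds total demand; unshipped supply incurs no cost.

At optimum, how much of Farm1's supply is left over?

An optimal plan:
  Farm1–X: 7 × 9 = 63
  Farm2–X: 25 × 4 = 100
  Farm3–W: 51 × 6 = 306
  Farm3–Y: 20 × 9 = 180
Total cost = 649.
Farm1 ships 7 of its 7, leaving 0.

0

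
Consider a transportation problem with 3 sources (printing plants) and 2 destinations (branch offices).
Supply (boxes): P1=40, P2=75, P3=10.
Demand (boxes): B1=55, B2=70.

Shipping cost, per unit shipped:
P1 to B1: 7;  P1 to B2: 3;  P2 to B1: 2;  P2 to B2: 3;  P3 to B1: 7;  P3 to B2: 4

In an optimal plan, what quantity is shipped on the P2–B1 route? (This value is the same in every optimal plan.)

55

Optimal shipments:
  P1 to B2: 40 × 3 = 120
  P2 to B1: 55 × 2 = 110
  P2 to B2: 20 × 3 = 60
  P3 to B2: 10 × 4 = 40
Total cost = 330.
So P2→B1 carries 55 boxes.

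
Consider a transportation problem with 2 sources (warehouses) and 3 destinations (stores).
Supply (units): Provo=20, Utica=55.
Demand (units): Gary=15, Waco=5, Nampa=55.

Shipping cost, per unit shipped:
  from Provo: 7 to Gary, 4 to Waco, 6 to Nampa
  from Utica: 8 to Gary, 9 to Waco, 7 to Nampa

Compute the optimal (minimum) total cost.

An optimal shipping plan:
  Provo to Gary: 15 × 7 = 105
  Provo to Waco: 5 × 4 = 20
  Utica to Nampa: 55 × 7 = 385
Total = 105 + 20 + 385 = 510.

510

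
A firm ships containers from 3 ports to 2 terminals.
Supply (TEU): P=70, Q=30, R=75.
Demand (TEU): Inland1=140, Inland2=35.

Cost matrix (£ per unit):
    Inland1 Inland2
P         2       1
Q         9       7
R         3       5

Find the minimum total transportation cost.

Optimal allocation:
  P–Inland1: 65 × £2 = £130
  P–Inland2: 5 × £1 = £5
  Q–Inland2: 30 × £7 = £210
  R–Inland1: 75 × £3 = £225
Total = 130 + 5 + 210 + 225 = £570.
(Supply check: P ships 70; Q ships 30; R ships 75.)

570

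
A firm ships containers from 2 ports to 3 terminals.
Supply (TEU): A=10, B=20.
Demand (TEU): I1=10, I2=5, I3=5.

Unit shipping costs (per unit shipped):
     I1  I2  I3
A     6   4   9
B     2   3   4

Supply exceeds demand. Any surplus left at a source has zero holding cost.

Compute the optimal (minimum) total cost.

An optimal shipping plan:
  B–I1: 10 TEU
  B–I2: 5 TEU
  B–I3: 5 TEU
Total cost = 55.

55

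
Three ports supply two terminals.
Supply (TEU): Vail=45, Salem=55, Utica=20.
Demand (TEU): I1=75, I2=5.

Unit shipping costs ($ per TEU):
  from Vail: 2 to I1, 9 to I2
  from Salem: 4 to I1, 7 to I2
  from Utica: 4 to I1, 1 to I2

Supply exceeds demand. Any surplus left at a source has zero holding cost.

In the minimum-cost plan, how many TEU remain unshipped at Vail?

0

An optimal plan:
  Vail->I1: 45 × $2 = $90
  Salem->I1: 15 × $4 = $60
  Utica->I1: 15 × $4 = $60
  Utica->I2: 5 × $1 = $5
Total cost = $215.
Vail ships 45 of its 45, leaving 0.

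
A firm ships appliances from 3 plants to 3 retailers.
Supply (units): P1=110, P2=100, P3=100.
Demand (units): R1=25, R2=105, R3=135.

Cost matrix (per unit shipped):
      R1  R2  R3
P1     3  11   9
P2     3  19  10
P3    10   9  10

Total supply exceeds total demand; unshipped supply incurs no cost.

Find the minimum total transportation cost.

2275

An optimal shipping plan:
  P1->R2: 5 × 11 = 55
  P1->R3: 105 × 9 = 945
  P2->R1: 25 × 3 = 75
  P2->R3: 30 × 10 = 300
  P3->R2: 100 × 9 = 900
Total = 55 + 945 + 75 + 300 + 900 = 2275.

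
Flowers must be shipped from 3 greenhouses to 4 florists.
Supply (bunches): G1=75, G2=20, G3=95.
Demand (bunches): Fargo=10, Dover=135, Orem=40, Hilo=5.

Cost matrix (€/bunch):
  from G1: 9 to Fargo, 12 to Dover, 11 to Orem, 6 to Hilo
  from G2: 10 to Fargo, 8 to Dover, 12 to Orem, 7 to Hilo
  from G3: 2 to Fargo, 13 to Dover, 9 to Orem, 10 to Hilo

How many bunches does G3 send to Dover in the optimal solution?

Optimal shipments:
  G1->Dover: 70 × €12 = €840
  G1->Hilo: 5 × €6 = €30
  G2->Dover: 20 × €8 = €160
  G3->Fargo: 10 × €2 = €20
  G3->Dover: 45 × €13 = €585
  G3->Orem: 40 × €9 = €360
Total cost = €1995.
So G3→Dover carries 45 bunches.

45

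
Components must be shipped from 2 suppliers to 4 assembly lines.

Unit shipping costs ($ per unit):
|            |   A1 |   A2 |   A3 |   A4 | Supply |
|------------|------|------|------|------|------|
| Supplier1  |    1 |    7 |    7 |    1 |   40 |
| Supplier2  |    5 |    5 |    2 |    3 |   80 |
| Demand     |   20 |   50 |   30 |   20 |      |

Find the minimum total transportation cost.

A cheapest plan:
  Supplier1–A1: 20 × $1 = $20
  Supplier1–A4: 20 × $1 = $20
  Supplier2–A2: 50 × $5 = $250
  Supplier2–A3: 30 × $2 = $60
Total = 20 + 20 + 250 + 60 = $350.

350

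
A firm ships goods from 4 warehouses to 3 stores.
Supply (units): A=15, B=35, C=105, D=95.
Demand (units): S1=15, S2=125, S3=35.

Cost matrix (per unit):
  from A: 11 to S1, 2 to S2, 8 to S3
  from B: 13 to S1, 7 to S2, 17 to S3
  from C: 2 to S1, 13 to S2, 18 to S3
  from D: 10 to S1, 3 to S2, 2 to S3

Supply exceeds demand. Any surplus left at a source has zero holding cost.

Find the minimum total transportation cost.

750

Optimal allocation:
  A–S2: 15 units
  B–S2: 35 units
  C–S1: 15 units
  C–S2: 15 units
  D–S2: 60 units
  D–S3: 35 units
Total cost = 750.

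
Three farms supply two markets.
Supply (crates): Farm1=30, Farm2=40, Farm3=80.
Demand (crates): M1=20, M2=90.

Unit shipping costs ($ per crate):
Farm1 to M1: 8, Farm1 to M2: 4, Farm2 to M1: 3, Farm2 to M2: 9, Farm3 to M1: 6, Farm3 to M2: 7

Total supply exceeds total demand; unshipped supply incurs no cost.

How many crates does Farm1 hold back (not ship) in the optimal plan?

0

Minimum-cost shipments:
  Farm1 to M2: 30 × $4 = $120
  Farm2 to M1: 20 × $3 = $60
  Farm3 to M2: 60 × $7 = $420
Total cost = $600.
Farm1 ships 30 of its 30, leaving 0.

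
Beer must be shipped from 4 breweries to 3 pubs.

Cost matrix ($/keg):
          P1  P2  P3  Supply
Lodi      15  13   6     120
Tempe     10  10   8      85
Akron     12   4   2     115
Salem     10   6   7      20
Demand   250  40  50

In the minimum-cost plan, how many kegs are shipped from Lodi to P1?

Solving gives:
  Lodi->P1: 120 × $15 = $1800
  Tempe->P1: 85 × $10 = $850
  Akron->P1: 25 × $12 = $300
  Akron->P2: 40 × $4 = $160
  Akron->P3: 50 × $2 = $100
  Salem->P1: 20 × $10 = $200
Total cost = $3410.
So Lodi→P1 carries 120 kegs.

120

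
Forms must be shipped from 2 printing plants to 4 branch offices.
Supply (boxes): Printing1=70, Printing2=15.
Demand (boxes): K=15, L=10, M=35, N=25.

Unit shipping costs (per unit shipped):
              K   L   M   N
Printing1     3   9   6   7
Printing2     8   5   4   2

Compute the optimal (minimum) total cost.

445

An optimal shipping plan:
  Printing1 to K: 15 × 3 = 45
  Printing1 to L: 10 × 9 = 90
  Printing1 to M: 35 × 6 = 210
  Printing1 to N: 10 × 7 = 70
  Printing2 to N: 15 × 2 = 30
Total = 45 + 90 + 210 + 70 + 30 = 445.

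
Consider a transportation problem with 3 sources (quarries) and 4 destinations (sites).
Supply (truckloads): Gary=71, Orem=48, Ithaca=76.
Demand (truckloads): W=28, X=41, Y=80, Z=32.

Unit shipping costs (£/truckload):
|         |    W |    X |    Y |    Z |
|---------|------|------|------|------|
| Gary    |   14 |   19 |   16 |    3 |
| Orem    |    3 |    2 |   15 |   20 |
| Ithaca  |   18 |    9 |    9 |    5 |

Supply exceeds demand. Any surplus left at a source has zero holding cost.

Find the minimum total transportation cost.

A cheapest plan:
  Gary–W: 21 × £14 = £294
  Gary–Y: 4 × £16 = £64
  Gary–Z: 32 × £3 = £96
  Orem–W: 7 × £3 = £21
  Orem–X: 41 × £2 = £82
  Ithaca–Y: 76 × £9 = £684
Total = 294 + 64 + 96 + 21 + 82 + 684 = £1241.

1241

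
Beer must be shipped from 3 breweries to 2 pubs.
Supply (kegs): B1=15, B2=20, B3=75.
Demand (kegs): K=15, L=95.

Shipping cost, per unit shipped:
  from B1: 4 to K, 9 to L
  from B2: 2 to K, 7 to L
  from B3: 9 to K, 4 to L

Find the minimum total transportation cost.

500

An optimal shipping plan:
  B1->L: 15 × 9 = 135
  B2->K: 15 × 2 = 30
  B2->L: 5 × 7 = 35
  B3->L: 75 × 4 = 300
Total = 135 + 30 + 35 + 300 = 500.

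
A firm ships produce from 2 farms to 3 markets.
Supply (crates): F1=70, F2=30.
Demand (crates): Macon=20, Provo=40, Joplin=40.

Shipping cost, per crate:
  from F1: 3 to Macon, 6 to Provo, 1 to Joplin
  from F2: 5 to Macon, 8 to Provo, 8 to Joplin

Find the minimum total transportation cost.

400

Optimal allocation:
  F1–Macon: 20 crates
  F1–Provo: 10 crates
  F1–Joplin: 40 crates
  F2–Provo: 30 crates
Total cost = 400.
(Supply check: F1 ships 70; F2 ships 30.)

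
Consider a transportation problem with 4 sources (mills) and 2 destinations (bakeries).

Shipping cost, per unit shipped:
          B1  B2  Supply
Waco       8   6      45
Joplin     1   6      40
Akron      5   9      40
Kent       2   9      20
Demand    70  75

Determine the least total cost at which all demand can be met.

An optimal shipping plan:
  Waco–B2: 45 × 6 = 270
  Joplin–B1: 40 × 1 = 40
  Akron–B1: 10 × 5 = 50
  Akron–B2: 30 × 9 = 270
  Kent–B1: 20 × 2 = 40
Total = 270 + 40 + 50 + 270 + 40 = 670.
(Supply check: Waco ships 45; Joplin ships 40; Akron ships 40; Kent ships 20.)

670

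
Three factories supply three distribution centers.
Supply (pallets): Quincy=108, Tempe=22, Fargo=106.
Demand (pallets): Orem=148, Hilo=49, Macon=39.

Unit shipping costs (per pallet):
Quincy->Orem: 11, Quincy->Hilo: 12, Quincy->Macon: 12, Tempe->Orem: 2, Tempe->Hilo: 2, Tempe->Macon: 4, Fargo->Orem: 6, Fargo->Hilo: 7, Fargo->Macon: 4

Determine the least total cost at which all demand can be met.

1817

An optimal shipping plan:
  Quincy->Orem: 81 × 11 = 891
  Quincy->Hilo: 27 × 12 = 324
  Tempe->Hilo: 22 × 2 = 44
  Fargo->Orem: 67 × 6 = 402
  Fargo->Macon: 39 × 4 = 156
Total = 891 + 324 + 44 + 402 + 156 = 1817.
(Supply check: Quincy ships 108; Tempe ships 22; Fargo ships 106.)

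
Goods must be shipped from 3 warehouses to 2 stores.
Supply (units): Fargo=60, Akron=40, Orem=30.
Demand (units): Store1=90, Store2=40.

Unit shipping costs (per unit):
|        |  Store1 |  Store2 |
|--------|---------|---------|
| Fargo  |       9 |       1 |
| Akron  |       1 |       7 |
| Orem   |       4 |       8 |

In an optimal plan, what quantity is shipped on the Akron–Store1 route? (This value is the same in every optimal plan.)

40

The minimum-cost plan:
  Fargo→Store1: 20 units
  Fargo→Store2: 40 units
  Akron→Store1: 40 units
  Orem→Store1: 30 units
Total cost = 380.
So Akron→Store1 carries 40 units.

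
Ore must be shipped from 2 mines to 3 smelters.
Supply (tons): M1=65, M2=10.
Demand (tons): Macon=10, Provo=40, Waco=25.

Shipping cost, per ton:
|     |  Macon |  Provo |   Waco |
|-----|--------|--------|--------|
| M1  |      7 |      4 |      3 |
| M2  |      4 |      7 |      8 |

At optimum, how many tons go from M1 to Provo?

Optimal shipments:
  M1->Provo: 40 × 4 = 160
  M1->Waco: 25 × 3 = 75
  M2->Macon: 10 × 4 = 40
Total cost = 275.
So M1→Provo carries 40 tons.

40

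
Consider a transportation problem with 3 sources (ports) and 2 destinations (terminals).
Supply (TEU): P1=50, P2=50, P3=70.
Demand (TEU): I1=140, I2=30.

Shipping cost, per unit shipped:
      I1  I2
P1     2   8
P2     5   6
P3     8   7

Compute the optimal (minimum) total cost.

A cheapest plan:
  P1->I1: 50 × 2 = 100
  P2->I1: 50 × 5 = 250
  P3->I1: 40 × 8 = 320
  P3->I2: 30 × 7 = 210
Total = 100 + 250 + 320 + 210 = 880.

880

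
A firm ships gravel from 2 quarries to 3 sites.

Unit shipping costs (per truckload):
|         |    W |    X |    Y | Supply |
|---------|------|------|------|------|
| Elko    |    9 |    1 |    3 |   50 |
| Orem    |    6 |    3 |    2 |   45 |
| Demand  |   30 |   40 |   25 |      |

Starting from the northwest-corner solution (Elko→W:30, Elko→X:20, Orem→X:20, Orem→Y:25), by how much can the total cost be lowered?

Current plan cost = 30·9 + 20·1 + 20·3 + 25·2 = 400.
Optimal plan:
  Elko to X: 40 × 1 = 40
  Elko to Y: 10 × 3 = 30
  Orem to W: 30 × 6 = 180
  Orem to Y: 15 × 2 = 30
Optimal cost = 280.
Saving = 400 − 280 = 120.

120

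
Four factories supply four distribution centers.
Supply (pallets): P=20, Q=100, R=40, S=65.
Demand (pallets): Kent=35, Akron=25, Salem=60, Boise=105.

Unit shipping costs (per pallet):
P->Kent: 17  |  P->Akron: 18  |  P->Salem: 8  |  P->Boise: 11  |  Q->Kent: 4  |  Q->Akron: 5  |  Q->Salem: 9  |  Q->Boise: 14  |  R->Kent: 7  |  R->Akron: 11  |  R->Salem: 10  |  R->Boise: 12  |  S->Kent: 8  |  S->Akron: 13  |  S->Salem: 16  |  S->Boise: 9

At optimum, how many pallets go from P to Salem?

Solving gives:
  P->Salem: 20 × 8 = 160
  Q->Kent: 35 × 4 = 140
  Q->Akron: 25 × 5 = 125
  Q->Salem: 40 × 9 = 360
  R->Boise: 40 × 12 = 480
  S->Boise: 65 × 9 = 585
Total cost = 1850.
So P→Salem carries 20 pallets.

20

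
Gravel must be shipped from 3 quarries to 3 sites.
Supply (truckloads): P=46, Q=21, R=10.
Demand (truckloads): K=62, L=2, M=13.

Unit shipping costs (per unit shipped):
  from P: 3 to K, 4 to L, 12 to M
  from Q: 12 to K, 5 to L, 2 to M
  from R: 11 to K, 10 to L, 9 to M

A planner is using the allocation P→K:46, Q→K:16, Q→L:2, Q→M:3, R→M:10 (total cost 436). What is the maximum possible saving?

Current plan cost = 46·3 + 16·12 + 2·5 + 3·2 + 10·9 = 436.
Optimal plan:
  P->K: 46 truckloads
  Q->K: 6 truckloads
  Q->L: 2 truckloads
  Q->M: 13 truckloads
  R->K: 10 truckloads
Optimal cost = 356.
Saving = 436 − 356 = 80.

80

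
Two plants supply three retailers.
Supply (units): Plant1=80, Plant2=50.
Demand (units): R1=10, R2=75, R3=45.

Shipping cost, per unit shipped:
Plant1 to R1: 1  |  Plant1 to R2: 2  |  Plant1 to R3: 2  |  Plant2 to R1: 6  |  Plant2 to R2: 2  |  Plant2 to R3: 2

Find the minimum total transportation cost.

250

A cheapest plan:
  Plant1→R1: 10 units
  Plant1→R2: 70 units
  Plant2→R2: 5 units
  Plant2→R3: 45 units
Total cost = 250.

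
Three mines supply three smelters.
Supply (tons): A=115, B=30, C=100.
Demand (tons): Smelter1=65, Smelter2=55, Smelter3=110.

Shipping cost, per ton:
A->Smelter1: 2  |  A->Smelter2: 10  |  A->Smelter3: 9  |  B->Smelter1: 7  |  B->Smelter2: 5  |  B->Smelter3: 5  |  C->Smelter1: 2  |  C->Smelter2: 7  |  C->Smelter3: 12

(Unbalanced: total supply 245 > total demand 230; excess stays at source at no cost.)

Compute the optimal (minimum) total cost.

1385

Optimal allocation:
  A→Smelter1: 20 tons
  A→Smelter3: 80 tons
  B→Smelter3: 30 tons
  C→Smelter1: 45 tons
  C→Smelter2: 55 tons
Total cost = 1385.
(Supply check: A ships 100; B ships 30; C ships 100.)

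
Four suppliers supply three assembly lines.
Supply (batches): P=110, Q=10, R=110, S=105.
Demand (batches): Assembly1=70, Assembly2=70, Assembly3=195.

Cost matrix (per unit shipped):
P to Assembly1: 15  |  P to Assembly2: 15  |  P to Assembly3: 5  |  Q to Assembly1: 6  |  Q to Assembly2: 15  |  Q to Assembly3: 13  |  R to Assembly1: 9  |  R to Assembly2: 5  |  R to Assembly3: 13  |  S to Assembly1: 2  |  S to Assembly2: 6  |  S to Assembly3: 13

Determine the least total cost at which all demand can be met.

A cheapest plan:
  P to Assembly3: 110 × 5 = 550
  Q to Assembly3: 10 × 13 = 130
  R to Assembly2: 70 × 5 = 350
  R to Assembly3: 40 × 13 = 520
  S to Assembly1: 70 × 2 = 140
  S to Assembly3: 35 × 13 = 455
Total = 550 + 130 + 350 + 520 + 140 + 455 = 2145.
(Supply check: P ships 110; Q ships 10; R ships 110; S ships 105.)

2145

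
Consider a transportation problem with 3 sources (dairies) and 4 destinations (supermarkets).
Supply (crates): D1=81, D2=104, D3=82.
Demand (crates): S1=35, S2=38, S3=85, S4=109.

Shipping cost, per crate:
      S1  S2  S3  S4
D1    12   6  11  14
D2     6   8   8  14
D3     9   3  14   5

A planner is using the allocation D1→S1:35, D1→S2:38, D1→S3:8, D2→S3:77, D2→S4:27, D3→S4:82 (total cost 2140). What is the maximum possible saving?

Current plan cost = 35·12 + 38·6 + 8·11 + 77·8 + 27·14 + 82·5 = 2140.
Optimal plan:
  D1 to S2: 38 × 6 = 228
  D1 to S3: 16 × 11 = 176
  D1 to S4: 27 × 14 = 378
  D2 to S1: 35 × 6 = 210
  D2 to S3: 69 × 8 = 552
  D3 to S4: 82 × 5 = 410
Optimal cost = 1954.
Saving = 2140 − 1954 = 186.

186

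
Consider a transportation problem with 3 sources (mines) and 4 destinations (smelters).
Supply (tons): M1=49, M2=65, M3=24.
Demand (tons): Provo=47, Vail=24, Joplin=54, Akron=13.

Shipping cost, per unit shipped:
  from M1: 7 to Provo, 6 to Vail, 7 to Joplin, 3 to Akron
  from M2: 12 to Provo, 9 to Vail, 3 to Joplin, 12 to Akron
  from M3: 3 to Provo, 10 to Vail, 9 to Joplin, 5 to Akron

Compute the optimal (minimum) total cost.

One minimum-cost allocation:
  M1→Provo: 23 × 7 = 161
  M1→Vail: 13 × 6 = 78
  M1→Akron: 13 × 3 = 39
  M2→Vail: 11 × 9 = 99
  M2→Joplin: 54 × 3 = 162
  M3→Provo: 24 × 3 = 72
Total = 161 + 78 + 39 + 99 + 162 + 72 = 611.
(Supply check: M1 ships 49; M2 ships 65; M3 ships 24.)

611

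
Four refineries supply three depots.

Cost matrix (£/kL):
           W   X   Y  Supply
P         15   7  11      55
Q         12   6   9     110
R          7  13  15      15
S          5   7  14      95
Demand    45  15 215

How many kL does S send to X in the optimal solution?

Optimal shipments:
  P→Y: 55 × £11 = £605
  Q→Y: 110 × £9 = £990
  R→Y: 15 × £15 = £225
  S→W: 45 × £5 = £225
  S→X: 15 × £7 = £105
  S→Y: 35 × £14 = £490
Total cost = £2640.
So S→X carries 15 kL.

15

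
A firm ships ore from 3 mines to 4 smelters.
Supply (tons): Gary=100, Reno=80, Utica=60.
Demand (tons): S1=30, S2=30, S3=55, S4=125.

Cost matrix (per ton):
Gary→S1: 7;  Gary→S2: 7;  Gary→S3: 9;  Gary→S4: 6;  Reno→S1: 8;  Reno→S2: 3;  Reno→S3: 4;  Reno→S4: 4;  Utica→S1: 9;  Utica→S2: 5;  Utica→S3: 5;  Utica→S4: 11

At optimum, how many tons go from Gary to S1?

The minimum-cost plan:
  Gary->S1: 30 × 7 = 210
  Gary->S4: 70 × 6 = 420
  Reno->S2: 25 × 3 = 75
  Reno->S4: 55 × 4 = 220
  Utica->S2: 5 × 5 = 25
  Utica->S3: 55 × 5 = 275
Total cost = 1225.
So Gary→S1 carries 30 tons.

30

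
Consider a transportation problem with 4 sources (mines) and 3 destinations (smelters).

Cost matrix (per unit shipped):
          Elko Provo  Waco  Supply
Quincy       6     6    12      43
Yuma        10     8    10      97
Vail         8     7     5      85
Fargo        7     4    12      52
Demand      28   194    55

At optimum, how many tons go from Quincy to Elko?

Optimal shipments:
  Quincy to Elko: 28 × 6 = 168
  Quincy to Provo: 15 × 6 = 90
  Yuma to Provo: 97 × 8 = 776
  Vail to Provo: 30 × 7 = 210
  Vail to Waco: 55 × 5 = 275
  Fargo to Provo: 52 × 4 = 208
Total cost = 1727.
So Quincy→Elko carries 28 tons.

28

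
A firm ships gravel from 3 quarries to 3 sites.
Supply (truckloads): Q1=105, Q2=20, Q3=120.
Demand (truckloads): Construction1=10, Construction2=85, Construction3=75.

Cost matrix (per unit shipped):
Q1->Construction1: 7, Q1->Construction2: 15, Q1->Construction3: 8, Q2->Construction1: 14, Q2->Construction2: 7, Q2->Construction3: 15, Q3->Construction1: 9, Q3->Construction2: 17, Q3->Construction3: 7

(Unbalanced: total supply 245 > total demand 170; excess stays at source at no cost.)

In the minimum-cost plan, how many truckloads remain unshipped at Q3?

45

Minimum-cost shipments:
  Q1->Construction1: 10 truckloads
  Q1->Construction2: 65 truckloads
  Q2->Construction2: 20 truckloads
  Q3->Construction3: 75 truckloads
Total cost = 1710.
Q3 ships 75 of its 120, leaving 45.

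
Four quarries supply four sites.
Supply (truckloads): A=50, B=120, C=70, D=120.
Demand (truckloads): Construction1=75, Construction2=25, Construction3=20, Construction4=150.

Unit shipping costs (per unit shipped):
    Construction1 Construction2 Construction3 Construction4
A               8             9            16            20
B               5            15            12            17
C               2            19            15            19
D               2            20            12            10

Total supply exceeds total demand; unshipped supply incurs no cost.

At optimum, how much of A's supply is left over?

25

Minimum-cost shipments:
  A to Construction2: 25 truckloads
  B to Construction1: 5 truckloads
  B to Construction3: 20 truckloads
  B to Construction4: 30 truckloads
  C to Construction1: 70 truckloads
  D to Construction4: 120 truckloads
Total cost = 2340.
A ships 25 of its 50, leaving 25.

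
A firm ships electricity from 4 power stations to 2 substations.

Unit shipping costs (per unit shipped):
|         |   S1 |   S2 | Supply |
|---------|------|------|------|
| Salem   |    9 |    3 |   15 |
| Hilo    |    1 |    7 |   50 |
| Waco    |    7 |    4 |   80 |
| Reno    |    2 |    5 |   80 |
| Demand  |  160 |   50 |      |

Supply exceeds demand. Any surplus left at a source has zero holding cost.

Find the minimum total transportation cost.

Optimal allocation:
  Salem→S2: 15 × 3 = 45
  Hilo→S1: 50 × 1 = 50
  Waco→S1: 30 × 7 = 210
  Waco→S2: 35 × 4 = 140
  Reno→S1: 80 × 2 = 160
Total = 45 + 50 + 210 + 140 + 160 = 605.

605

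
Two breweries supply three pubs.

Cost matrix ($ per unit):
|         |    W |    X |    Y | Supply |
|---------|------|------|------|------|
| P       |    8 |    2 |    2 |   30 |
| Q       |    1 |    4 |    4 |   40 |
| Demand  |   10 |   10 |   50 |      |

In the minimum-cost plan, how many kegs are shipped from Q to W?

Solving gives:
  P->X: 10 × $2 = $20
  P->Y: 20 × $2 = $40
  Q->W: 10 × $1 = $10
  Q->Y: 30 × $4 = $120
Total cost = $190.
So Q→W carries 10 kegs.

10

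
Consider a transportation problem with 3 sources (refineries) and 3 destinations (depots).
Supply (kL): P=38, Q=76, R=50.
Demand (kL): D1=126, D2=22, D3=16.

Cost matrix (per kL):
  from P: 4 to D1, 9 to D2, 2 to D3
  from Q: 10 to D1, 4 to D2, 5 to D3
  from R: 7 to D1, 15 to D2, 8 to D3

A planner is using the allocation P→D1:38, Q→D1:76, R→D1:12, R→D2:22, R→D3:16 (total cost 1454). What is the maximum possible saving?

404

Current plan cost = 38·4 + 76·10 + 12·7 + 22·15 + 16·8 = 1454.
Optimal plan:
  P→D1: 38 × 4 = 152
  Q→D1: 38 × 10 = 380
  Q→D2: 22 × 4 = 88
  Q→D3: 16 × 5 = 80
  R→D1: 50 × 7 = 350
Optimal cost = 1050.
Saving = 1454 − 1050 = 404.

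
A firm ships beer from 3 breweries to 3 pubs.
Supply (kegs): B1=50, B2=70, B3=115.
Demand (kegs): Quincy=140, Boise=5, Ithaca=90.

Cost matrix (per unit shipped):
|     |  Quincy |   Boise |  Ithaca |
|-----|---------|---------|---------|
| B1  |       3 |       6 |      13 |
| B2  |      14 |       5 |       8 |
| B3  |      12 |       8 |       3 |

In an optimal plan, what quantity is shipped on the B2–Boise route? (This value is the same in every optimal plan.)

Optimal shipments:
  B1->Quincy: 50 × 3 = 150
  B2->Quincy: 65 × 14 = 910
  B2->Boise: 5 × 5 = 25
  B3->Quincy: 25 × 12 = 300
  B3->Ithaca: 90 × 3 = 270
Total cost = 1655.
So B2→Boise carries 5 kegs.

5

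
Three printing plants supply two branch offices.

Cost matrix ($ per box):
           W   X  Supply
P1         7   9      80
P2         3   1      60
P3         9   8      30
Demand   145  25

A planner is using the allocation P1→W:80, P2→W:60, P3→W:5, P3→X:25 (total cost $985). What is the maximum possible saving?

25

Current plan cost = 80·7 + 60·3 + 5·9 + 25·8 = $985.
Optimal plan:
  P1→W: 80 × $7 = $560
  P2→W: 35 × $3 = $105
  P2→X: 25 × $1 = $25
  P3→W: 30 × $9 = $270
Optimal cost = $960.
Saving = 985 − 960 = $25.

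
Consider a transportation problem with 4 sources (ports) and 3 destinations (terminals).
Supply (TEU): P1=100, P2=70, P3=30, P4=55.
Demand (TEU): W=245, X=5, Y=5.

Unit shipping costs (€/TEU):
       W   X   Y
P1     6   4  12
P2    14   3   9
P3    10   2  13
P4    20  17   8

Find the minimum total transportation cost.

Optimal allocation:
  P1→W: 100 × €6 = €600
  P2→W: 65 × €14 = €910
  P2→X: 5 × €3 = €15
  P3→W: 30 × €10 = €300
  P4→W: 50 × €20 = €1000
  P4→Y: 5 × €8 = €40
Total = 600 + 910 + 15 + 300 + 1000 + 40 = €2865.

2865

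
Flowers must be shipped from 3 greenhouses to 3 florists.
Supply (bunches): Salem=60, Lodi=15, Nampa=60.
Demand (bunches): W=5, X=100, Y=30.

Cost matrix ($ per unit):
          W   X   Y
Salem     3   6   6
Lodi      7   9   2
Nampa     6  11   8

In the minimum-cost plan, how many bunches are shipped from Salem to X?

60

The minimum-cost plan:
  Salem→X: 60 bunches
  Lodi→Y: 15 bunches
  Nampa→W: 5 bunches
  Nampa→X: 40 bunches
  Nampa→Y: 15 bunches
Total cost = $980.
So Salem→X carries 60 bunches.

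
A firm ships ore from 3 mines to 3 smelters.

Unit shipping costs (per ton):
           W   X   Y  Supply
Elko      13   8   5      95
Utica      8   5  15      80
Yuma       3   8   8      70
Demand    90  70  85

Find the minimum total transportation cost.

1175

A cheapest plan:
  Elko→X: 10 tons
  Elko→Y: 85 tons
  Utica→W: 20 tons
  Utica→X: 60 tons
  Yuma→W: 70 tons
Total cost = 1175.
(Supply check: Elko ships 95; Utica ships 80; Yuma ships 70.)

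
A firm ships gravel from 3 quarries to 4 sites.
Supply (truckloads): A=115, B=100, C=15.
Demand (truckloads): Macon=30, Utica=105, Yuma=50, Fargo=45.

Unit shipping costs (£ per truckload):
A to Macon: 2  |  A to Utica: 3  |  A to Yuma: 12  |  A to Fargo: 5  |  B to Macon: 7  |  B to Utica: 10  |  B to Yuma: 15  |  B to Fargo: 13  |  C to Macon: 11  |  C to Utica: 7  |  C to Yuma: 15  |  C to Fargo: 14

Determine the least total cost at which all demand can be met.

A cheapest plan:
  A->Utica: 70 truckloads
  A->Fargo: 45 truckloads
  B->Macon: 30 truckloads
  B->Utica: 20 truckloads
  B->Yuma: 50 truckloads
  C->Utica: 15 truckloads
Total cost = £1700.

1700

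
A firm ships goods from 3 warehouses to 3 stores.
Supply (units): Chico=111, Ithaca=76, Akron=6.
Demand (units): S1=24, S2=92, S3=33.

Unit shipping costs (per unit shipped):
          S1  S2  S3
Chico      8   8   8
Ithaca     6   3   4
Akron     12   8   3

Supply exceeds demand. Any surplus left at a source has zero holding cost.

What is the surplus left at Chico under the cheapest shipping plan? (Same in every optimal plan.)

44

An optimal plan:
  Chico to S1: 24 × 8 = 192
  Chico to S2: 16 × 8 = 128
  Chico to S3: 27 × 8 = 216
  Ithaca to S2: 76 × 3 = 228
  Akron to S3: 6 × 3 = 18
Total cost = 782.
Chico ships 67 of its 111, leaving 44.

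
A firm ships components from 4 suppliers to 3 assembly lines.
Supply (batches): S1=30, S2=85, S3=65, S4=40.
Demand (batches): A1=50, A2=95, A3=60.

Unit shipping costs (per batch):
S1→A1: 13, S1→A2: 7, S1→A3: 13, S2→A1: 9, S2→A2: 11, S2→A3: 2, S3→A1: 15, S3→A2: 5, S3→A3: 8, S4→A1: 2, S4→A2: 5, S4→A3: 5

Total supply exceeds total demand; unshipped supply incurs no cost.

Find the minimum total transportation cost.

825

One minimum-cost allocation:
  S1–A2: 30 batches
  S2–A1: 10 batches
  S2–A3: 60 batches
  S3–A2: 65 batches
  S4–A1: 40 batches
Total cost = 825.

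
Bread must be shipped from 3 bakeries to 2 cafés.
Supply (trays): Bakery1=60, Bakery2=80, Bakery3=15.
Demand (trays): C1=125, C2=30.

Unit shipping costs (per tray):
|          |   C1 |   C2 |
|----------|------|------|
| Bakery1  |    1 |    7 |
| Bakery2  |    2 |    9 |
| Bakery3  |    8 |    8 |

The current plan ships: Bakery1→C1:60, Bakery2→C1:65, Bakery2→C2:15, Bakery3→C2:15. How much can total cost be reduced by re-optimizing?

15

Current plan cost = 60·1 + 65·2 + 15·9 + 15·8 = 445.
Optimal plan:
  Bakery1->C1: 45 × 1 = 45
  Bakery1->C2: 15 × 7 = 105
  Bakery2->C1: 80 × 2 = 160
  Bakery3->C2: 15 × 8 = 120
Optimal cost = 430.
Saving = 445 − 430 = 15.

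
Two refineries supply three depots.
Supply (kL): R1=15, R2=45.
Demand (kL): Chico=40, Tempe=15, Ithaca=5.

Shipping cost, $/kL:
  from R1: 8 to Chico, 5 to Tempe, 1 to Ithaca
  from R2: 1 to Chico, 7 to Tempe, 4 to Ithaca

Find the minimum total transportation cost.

An optimal shipping plan:
  R1->Tempe: 10 × $5 = $50
  R1->Ithaca: 5 × $1 = $5
  R2->Chico: 40 × $1 = $40
  R2->Tempe: 5 × $7 = $35
Total = 50 + 5 + 40 + 35 = $130.
(Supply check: R1 ships 15; R2 ships 45.)

130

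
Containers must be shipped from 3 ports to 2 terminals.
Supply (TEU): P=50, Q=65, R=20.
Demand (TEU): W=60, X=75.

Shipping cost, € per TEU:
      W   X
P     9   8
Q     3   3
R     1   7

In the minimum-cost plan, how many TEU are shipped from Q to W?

Solving gives:
  P→X: 50 × €8 = €400
  Q→W: 40 × €3 = €120
  Q→X: 25 × €3 = €75
  R→W: 20 × €1 = €20
Total cost = €615.
So Q→W carries 40 TEU.

40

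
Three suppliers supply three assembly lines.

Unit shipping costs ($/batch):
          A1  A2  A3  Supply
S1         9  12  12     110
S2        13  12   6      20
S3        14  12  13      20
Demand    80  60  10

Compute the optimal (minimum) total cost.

1500

One minimum-cost allocation:
  S1→A1: 80 × $9 = $720
  S1→A2: 30 × $12 = $360
  S2→A2: 10 × $12 = $120
  S2→A3: 10 × $6 = $60
  S3→A2: 20 × $12 = $240
Total = 720 + 360 + 120 + 60 + 240 = $1500.
(Supply check: S1 ships 110; S2 ships 20; S3 ships 20.)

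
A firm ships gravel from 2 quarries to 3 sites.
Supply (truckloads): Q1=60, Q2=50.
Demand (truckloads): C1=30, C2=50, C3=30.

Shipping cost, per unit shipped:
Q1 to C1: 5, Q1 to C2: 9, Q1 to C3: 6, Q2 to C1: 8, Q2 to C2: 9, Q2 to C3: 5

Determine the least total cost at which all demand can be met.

750

An optimal shipping plan:
  Q1→C1: 30 × 5 = 150
  Q1→C2: 30 × 9 = 270
  Q2→C2: 20 × 9 = 180
  Q2→C3: 30 × 5 = 150
Total = 150 + 270 + 180 + 150 = 750.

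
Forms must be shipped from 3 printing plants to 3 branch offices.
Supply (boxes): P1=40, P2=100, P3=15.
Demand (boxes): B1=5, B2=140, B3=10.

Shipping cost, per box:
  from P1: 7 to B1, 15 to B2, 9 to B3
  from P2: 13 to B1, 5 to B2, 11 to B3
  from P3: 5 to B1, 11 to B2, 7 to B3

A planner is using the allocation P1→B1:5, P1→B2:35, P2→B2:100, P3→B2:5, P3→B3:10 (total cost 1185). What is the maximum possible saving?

Current plan cost = 5·7 + 35·15 + 100·5 + 5·11 + 10·7 = 1185.
Optimal plan:
  P1 to B1: 5 × 7 = 35
  P1 to B2: 25 × 15 = 375
  P1 to B3: 10 × 9 = 90
  P2 to B2: 100 × 5 = 500
  P3 to B2: 15 × 11 = 165
Optimal cost = 1165.
Saving = 1185 − 1165 = 20.

20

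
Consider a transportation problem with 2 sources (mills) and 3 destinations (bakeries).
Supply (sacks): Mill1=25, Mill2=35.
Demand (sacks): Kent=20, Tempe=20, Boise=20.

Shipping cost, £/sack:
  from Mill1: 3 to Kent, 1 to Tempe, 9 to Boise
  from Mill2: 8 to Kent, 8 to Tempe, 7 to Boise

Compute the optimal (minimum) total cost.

295

An optimal shipping plan:
  Mill1→Kent: 5 × £3 = £15
  Mill1→Tempe: 20 × £1 = £20
  Mill2→Kent: 15 × £8 = £120
  Mill2→Boise: 20 × £7 = £140
Total = 15 + 20 + 120 + 140 = £295.
(Supply check: Mill1 ships 25; Mill2 ships 35.)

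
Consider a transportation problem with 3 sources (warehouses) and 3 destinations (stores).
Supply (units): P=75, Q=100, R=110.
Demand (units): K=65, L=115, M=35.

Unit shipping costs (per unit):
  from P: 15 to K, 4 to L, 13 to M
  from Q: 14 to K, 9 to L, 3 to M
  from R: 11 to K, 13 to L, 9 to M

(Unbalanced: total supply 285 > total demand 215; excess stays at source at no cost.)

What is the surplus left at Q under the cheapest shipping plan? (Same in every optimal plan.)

25

Minimum-cost shipments:
  P–L: 75 × 4 = 300
  Q–L: 40 × 9 = 360
  Q–M: 35 × 3 = 105
  R–K: 65 × 11 = 715
Total cost = 1480.
Q ships 75 of its 100, leaving 25.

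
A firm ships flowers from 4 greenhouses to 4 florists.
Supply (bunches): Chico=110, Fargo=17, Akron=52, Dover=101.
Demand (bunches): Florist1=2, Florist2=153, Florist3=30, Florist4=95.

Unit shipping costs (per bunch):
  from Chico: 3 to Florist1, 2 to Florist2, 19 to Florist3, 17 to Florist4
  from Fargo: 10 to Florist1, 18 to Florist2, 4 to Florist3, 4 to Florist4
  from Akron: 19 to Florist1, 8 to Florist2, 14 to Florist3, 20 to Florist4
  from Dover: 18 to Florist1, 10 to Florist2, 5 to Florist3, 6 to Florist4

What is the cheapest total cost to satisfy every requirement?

1331

An optimal shipping plan:
  Chico–Florist1: 2 × 3 = 6
  Chico–Florist2: 108 × 2 = 216
  Fargo–Florist4: 17 × 4 = 68
  Akron–Florist2: 45 × 8 = 360
  Akron–Florist3: 7 × 14 = 98
  Dover–Florist3: 23 × 5 = 115
  Dover–Florist4: 78 × 6 = 468
Total = 6 + 216 + 68 + 360 + 98 + 115 + 468 = 1331.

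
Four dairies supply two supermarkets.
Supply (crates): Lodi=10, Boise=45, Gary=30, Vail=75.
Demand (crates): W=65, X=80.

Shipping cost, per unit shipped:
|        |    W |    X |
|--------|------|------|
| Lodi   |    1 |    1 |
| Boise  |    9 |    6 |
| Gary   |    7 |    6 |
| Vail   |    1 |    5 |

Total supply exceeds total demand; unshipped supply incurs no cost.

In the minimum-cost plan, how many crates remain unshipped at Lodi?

0

Minimum-cost shipments:
  Lodi->X: 10 × 1 = 10
  Boise->X: 45 × 6 = 270
  Gary->X: 15 × 6 = 90
  Vail->W: 65 × 1 = 65
  Vail->X: 10 × 5 = 50
Total cost = 485.
Lodi ships 10 of its 10, leaving 0.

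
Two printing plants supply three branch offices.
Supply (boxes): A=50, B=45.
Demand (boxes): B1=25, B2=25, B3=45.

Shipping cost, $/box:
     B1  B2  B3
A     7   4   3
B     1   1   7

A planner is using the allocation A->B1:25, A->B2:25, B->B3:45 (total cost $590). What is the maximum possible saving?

390

Current plan cost = 25·7 + 25·4 + 45·7 = $590.
Optimal plan:
  A–B2: 5 × $4 = $20
  A–B3: 45 × $3 = $135
  B–B1: 25 × $1 = $25
  B–B2: 20 × $1 = $20
Optimal cost = $200.
Saving = 590 − 200 = $390.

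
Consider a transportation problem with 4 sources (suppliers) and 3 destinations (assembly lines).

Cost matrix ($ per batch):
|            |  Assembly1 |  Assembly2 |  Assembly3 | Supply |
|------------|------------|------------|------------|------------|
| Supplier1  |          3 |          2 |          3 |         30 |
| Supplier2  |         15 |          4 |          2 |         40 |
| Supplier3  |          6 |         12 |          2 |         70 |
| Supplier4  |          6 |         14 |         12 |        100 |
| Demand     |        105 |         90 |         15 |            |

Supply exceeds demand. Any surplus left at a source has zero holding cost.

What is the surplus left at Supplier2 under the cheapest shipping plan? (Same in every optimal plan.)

An optimal plan:
  Supplier1→Assembly2: 30 × $2 = $60
  Supplier2→Assembly2: 40 × $4 = $160
  Supplier3→Assembly1: 35 × $6 = $210
  Supplier3→Assembly2: 20 × $12 = $240
  Supplier3→Assembly3: 15 × $2 = $30
  Supplier4→Assembly1: 70 × $6 = $420
Total cost = $1120.
Supplier2 ships 40 of its 40, leaving 0.

0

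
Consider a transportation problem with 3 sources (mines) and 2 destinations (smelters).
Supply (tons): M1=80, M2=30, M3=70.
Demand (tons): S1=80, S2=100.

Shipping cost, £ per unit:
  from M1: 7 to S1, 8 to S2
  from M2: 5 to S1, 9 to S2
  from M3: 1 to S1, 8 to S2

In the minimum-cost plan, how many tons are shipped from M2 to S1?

10

Optimal shipments:
  M1->S2: 80 tons
  M2->S1: 10 tons
  M2->S2: 20 tons
  M3->S1: 70 tons
Total cost = £940.
So M2→S1 carries 10 tons.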